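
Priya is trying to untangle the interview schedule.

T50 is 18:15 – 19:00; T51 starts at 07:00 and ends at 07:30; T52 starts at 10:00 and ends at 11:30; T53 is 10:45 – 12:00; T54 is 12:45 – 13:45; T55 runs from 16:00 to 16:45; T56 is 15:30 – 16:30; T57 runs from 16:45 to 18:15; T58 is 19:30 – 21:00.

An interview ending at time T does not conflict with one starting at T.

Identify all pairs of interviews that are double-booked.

T52 & T53, T55 & T56

Sorted by start: T51, T52, T53, T54, T56, T55, T57, T50, T58.
T52 starts after T51 ends, so T51 has no further overlaps.
T53 starts before T52 ends → T52 and T53 overlap.
T54 starts after T52 ends, so T52 has no further overlaps.
T54 starts after T53 ends, so T53 has no further overlaps.
T56 starts after T54 ends, so T54 has no further overlaps.
T55 starts before T56 ends → T56 and T55 overlap.
T57 starts after T56 ends, so T56 has no further overlaps.
T57 starts exactly when T55 ends (back-to-back, no overlap), so T55 has no further overlaps.
T50 starts exactly when T57 ends (back-to-back, no overlap), so T57 has no further overlaps.
T58 starts after T50 ends.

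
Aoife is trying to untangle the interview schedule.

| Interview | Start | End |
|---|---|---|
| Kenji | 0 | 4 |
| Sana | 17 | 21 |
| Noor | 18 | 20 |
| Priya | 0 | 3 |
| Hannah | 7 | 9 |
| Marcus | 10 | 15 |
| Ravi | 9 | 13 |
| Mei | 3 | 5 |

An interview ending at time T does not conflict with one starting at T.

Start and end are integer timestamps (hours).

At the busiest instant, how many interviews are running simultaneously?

2

Sort all start/end points and keep a running count:
0 start Kenji → 1
0 start Priya → 2
3 end Priya → 1
3 start Mei → 2
4 end Kenji → 1
5 end Mei → 0
7 start Hannah → 1
9 end Hannah → 0
9 start Ravi → 1
10 start Marcus → 2
13 end Ravi → 1
15 end Marcus → 0
17 start Sana → 1
18 start Noor → 2
20 end Noor → 1
21 end Sana → 0
Peak is 2, at 0 (Kenji, Priya).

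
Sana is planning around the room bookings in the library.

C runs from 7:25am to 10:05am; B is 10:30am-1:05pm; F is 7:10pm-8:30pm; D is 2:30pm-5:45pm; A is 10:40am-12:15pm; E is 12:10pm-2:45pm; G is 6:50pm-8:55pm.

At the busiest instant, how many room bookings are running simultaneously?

Sort all start/end points and keep a running count:
7:25am start C → 1
10:05am end C → 0
10:30am start B → 1
10:40am start A → 2
12:10pm start E → 3
12:15pm end A → 2
1:05pm end B → 1
2:30pm start D → 2
2:45pm end E → 1
5:45pm end D → 0
6:50pm start G → 1
7:10pm start F → 2
8:30pm end F → 1
8:55pm end G → 0
Peak is 3, at 12:10pm (A, B, E).

3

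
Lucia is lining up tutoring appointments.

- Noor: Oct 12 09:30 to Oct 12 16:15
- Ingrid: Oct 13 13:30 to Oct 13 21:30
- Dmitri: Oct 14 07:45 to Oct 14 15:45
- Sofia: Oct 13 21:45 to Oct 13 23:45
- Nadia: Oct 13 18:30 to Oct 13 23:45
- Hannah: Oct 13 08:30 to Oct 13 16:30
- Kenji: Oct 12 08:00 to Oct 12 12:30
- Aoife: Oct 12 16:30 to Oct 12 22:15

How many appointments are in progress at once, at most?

2

Walk through starts and ends in time order (an end at T is processed before a start at T):
Oct 12 08:00 start Kenji → 1
Oct 12 09:30 start Noor → 2
Oct 12 12:30 end Kenji → 1
Oct 12 16:15 end Noor → 0
Oct 12 16:30 start Aoife → 1
Oct 12 22:15 end Aoife → 0
Oct 13 08:30 start Hannah → 1
Oct 13 13:30 start Ingrid → 2
Oct 13 16:30 end Hannah → 1
Oct 13 18:30 start Nadia → 2
Oct 13 21:30 end Ingrid → 1
Oct 13 21:45 start Sofia → 2
Oct 13 23:45 end Nadia → 1
Oct 13 23:45 end Sofia → 0
Oct 14 07:45 start Dmitri → 1
Oct 14 15:45 end Dmitri → 0
Peak is 2, at Oct 12 09:30 (Kenji, Noor).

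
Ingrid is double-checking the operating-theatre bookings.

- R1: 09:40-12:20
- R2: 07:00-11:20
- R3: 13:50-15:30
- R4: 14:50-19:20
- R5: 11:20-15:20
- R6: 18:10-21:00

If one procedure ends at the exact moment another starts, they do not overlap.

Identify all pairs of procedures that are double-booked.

Two intervals overlap when each starts before the other ends.
Sorted by start: R2, R1, R5, R3, R4, R6.
R1 starts before R2 ends → R2 and R1 overlap.
R5 starts exactly when R2 ends (back-to-back, no overlap), so nothing later overlaps R2 either.
R5 starts before R1 ends → R1 and R5 overlap.
R3 starts after R1 ends, so nothing later overlaps R1 either.
R3 starts before R5 ends → R5 and R3 overlap.
R4 starts before R5 ends → R5 and R4 overlap.
R6 starts after R5 ends.
R4 starts before R3 ends → R3 and R4 overlap.
R6 starts after R3 ends.
R6 starts before R4 ends → R4 and R6 overlap.

R1 & R2, R1 & R5, R3 & R4, R3 & R5, R4 & R5, R4 & R6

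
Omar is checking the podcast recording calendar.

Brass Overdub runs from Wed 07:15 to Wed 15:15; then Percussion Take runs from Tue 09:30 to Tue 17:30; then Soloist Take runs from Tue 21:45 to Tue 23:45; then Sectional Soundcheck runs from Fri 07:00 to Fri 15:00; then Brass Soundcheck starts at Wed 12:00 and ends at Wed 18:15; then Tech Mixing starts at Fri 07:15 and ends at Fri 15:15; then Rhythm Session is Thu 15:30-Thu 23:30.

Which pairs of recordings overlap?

Check each pair: they overlap iff neither finishes before the other starts.
Sorted by start: Percussion Take, Soloist Take, Brass Overdub, Brass Soundcheck, Rhythm Session, Sectional Soundcheck, Tech Mixing.
Soloist Take starts after Percussion Take ends; Percussion Take is clear from here.
Brass Overdub starts after Soloist Take ends; Soloist Take is clear from here.
Brass Soundcheck starts before Brass Overdub ends → Brass Overdub and Brass Soundcheck overlap.
Rhythm Session starts after Brass Overdub ends; Brass Overdub is clear from here.
Rhythm Session starts after Brass Soundcheck ends; Brass Soundcheck is clear from here.
Sectional Soundcheck starts after Rhythm Session ends; Rhythm Session is clear from here.
Tech Mixing starts before Sectional Soundcheck ends → Sectional Soundcheck and Tech Mixing overlap.

Brass Overdub & Brass Soundcheck, Sectional Soundcheck & Tech Mixing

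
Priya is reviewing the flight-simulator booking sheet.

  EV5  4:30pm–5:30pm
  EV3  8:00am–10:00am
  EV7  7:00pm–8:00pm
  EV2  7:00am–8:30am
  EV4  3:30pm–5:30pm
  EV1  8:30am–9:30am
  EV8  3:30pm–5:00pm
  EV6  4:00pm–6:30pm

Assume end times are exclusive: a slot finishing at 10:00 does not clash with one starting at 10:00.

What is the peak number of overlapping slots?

4

Sweep the timeline, counting +1 at each start and −1 at each end (ends before starts at a tie):
7:00am start EV2 → 1
8:00am start EV3 → 2
8:30am end EV2 → 1
8:30am start EV1 → 2
9:30am end EV1 → 1
10:00am end EV3 → 0
3:30pm start EV4 → 1
3:30pm start EV8 → 2
4:00pm start EV6 → 3
4:30pm start EV5 → 4
5:00pm end EV8 → 3
5:30pm end EV4 → 2
5:30pm end EV5 → 1
6:30pm end EV6 → 0
7:00pm start EV7 → 1
8:00pm end EV7 → 0
Peak is 4, at 4:30pm (EV4, EV5, EV6, EV8).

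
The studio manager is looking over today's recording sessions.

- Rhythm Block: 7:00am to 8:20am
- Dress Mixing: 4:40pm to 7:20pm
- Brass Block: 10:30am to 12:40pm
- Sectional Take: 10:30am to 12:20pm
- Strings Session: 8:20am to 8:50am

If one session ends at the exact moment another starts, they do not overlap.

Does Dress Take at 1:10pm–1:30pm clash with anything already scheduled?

Rhythm Block: ends 8:20am at or before Dress Take starts 1:10pm → clear.
Strings Session: ends 8:50am at or before Dress Take starts 1:10pm → clear.
Brass Block: ends 12:40pm at or before Dress Take starts 1:10pm → clear.
Sectional Take: ends 12:20pm at or before Dress Take starts 1:10pm → clear.
Dress Mixing: starts 4:40pm at or after Dress Take ends 1:30pm → clear.

No — it doesn't clash with anything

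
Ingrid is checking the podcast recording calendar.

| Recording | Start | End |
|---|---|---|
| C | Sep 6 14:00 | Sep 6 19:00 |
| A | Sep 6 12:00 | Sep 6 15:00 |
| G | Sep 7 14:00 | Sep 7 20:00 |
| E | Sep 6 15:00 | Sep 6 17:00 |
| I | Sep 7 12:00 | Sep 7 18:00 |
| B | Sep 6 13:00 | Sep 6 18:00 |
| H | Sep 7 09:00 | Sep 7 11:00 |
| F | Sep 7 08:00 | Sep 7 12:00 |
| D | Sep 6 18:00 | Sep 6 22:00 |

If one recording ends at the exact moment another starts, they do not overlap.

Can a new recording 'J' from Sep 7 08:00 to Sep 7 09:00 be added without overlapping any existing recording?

No — it overlaps F

A: ends Sep 6 15:00 at or before J starts Sep 7 08:00 → clear.
B: ends Sep 6 18:00 at or before J starts Sep 7 08:00 → clear.
C: ends Sep 6 19:00 at or before J starts Sep 7 08:00 → clear.
E: ends Sep 6 17:00 at or before J starts Sep 7 08:00 → clear.
D: ends Sep 6 22:00 at or before J starts Sep 7 08:00 → clear.
F: starts Sep 7 08:00 before J ends Sep 7 09:00, and ends Sep 7 12:00 after J starts Sep 7 08:00 → overlap.
H: starts Sep 7 09:00 at or after J ends Sep 7 09:00 → clear.
I: starts Sep 7 12:00 at or after J ends Sep 7 09:00 → clear.
G: starts Sep 7 14:00 at or after J ends Sep 7 09:00 → clear.
J overlaps F.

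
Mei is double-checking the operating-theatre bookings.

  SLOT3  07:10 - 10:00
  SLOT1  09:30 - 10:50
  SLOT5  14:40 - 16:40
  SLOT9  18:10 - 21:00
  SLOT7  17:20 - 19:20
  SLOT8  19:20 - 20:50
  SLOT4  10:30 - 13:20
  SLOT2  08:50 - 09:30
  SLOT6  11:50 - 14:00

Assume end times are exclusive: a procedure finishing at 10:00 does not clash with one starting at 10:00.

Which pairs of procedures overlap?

SLOT1 & SLOT3, SLOT1 & SLOT4, SLOT2 & SLOT3, SLOT4 & SLOT6, SLOT7 & SLOT9, SLOT8 & SLOT9

Sorted by start: SLOT3, SLOT2, SLOT1, SLOT4, SLOT6, SLOT5, SLOT7, SLOT9, SLOT8.
SLOT2 starts before SLOT3 ends → SLOT3 and SLOT2 overlap.
SLOT1 starts before SLOT3 ends → SLOT3 and SLOT1 overlap.
SLOT4 starts after SLOT3 ends; SLOT3 is clear from here.
SLOT1 starts exactly when SLOT2 ends (back-to-back, no overlap); SLOT2 is clear from here.
SLOT4 starts before SLOT1 ends → SLOT1 and SLOT4 overlap.
SLOT6 starts after SLOT1 ends; SLOT1 is clear from here.
SLOT6 starts before SLOT4 ends → SLOT4 and SLOT6 overlap.
SLOT5 starts after SLOT4 ends; SLOT4 is clear from here.
SLOT5 starts after SLOT6 ends; SLOT6 is clear from here.
SLOT7 starts after SLOT5 ends; SLOT5 is clear from here.
SLOT9 starts before SLOT7 ends → SLOT7 and SLOT9 overlap.
SLOT8 starts exactly when SLOT7 ends (back-to-back, no overlap).
SLOT8 starts before SLOT9 ends → SLOT9 and SLOT8 overlap.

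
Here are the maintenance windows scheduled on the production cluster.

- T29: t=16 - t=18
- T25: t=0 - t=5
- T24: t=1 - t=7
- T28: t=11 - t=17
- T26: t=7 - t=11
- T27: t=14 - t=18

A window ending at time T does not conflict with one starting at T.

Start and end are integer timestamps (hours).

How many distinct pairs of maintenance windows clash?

4

Two intervals overlap when each starts before the other ends.
Sorted by start: T25, T24, T26, T28, T27, T29.
T24 starts before T25 ends → T25 and T24 overlap.
T26 starts after T25 ends, so nothing later overlaps T25 either.
T26 starts exactly when T24 ends (back-to-back, no overlap), so nothing later overlaps T24 either.
T28 starts exactly when T26 ends (back-to-back, no overlap), so nothing later overlaps T26 either.
T27 starts before T28 ends → T28 and T27 overlap.
T29 starts before T28 ends → T28 and T29 overlap.
T29 starts before T27 ends → T27 and T29 overlap.
Overlapping pairs: T24 & T25, T27 & T28, T27 & T29, T28 & T29 — 4 in total.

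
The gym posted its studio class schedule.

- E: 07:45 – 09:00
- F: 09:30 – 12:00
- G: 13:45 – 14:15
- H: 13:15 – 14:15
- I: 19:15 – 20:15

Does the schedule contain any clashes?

Yes

Check each pair: they overlap iff neither finishes before the other starts.
Sorted by start: E, F, H, G, I.
F starts after E ends; E is clear from here.
H starts after F ends; F is clear from here.
G starts before H ends → H and G overlap.
That's a conflict, so the schedule is not conflict-free.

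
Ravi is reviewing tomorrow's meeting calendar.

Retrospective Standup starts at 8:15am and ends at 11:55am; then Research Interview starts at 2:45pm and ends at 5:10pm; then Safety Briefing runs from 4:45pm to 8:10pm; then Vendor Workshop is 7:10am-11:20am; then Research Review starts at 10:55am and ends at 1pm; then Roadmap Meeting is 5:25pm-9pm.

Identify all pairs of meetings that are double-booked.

Sorted by start: Vendor Workshop, Retrospective Standup, Research Review, Research Interview, Safety Briefing, Roadmap Meeting.
Retrospective Standup starts before Vendor Workshop ends → Vendor Workshop and Retrospective Standup overlap.
Research Review starts before Vendor Workshop ends → Vendor Workshop and Research Review overlap.
Research Interview starts after Vendor Workshop ends — done with Vendor Workshop.
Research Review starts before Retrospective Standup ends → Retrospective Standup and Research Review overlap.
Research Interview starts after Retrospective Standup ends — done with Retrospective Standup.
Research Interview starts after Research Review ends — done with Research Review.
Safety Briefing starts before Research Interview ends → Research Interview and Safety Briefing overlap.
Roadmap Meeting starts after Research Interview ends.
Roadmap Meeting starts before Safety Briefing ends → Safety Briefing and Roadmap Meeting overlap.

Research Interview & Safety Briefing, Research Review & Retrospective Standup, Research Review & Vendor Workshop, Retrospective Standup & Vendor Workshop, Roadmap Meeting & Safety Briefing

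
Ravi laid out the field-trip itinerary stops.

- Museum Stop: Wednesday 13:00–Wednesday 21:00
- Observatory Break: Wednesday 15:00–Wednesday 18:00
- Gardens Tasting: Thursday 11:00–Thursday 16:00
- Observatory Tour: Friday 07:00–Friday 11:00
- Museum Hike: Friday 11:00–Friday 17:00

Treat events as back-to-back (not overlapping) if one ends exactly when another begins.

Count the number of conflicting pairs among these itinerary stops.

Sorted by start: Museum Stop, Observatory Break, Gardens Tasting, Observatory Tour, Museum Hike.
Observatory Break starts before Museum Stop ends → Museum Stop and Observatory Break overlap.
Gardens Tasting starts after Museum Stop ends, so Museum Stop has no further overlaps.
Gardens Tasting starts after Observatory Break ends, so Observatory Break has no further overlaps.
Observatory Tour starts after Gardens Tasting ends, so Gardens Tasting has no further overlaps.
Museum Hike starts exactly when Observatory Tour ends (back-to-back, no overlap).
Overlapping pairs: Museum Stop & Observatory Break — 1 in total.

1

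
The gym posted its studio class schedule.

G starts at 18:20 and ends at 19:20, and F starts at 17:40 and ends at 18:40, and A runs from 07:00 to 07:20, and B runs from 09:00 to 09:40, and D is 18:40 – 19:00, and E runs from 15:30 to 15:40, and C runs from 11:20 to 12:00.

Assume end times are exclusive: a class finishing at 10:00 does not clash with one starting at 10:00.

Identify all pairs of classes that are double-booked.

D & G, F & G

Sorted by start: A, B, C, E, F, G, D.
B starts after A ends, so nothing later overlaps A either.
C starts after B ends, so nothing later overlaps B either.
E starts after C ends, so nothing later overlaps C either.
F starts after E ends, so nothing later overlaps E either.
G starts before F ends → F and G overlap.
D starts exactly when F ends (back-to-back, no overlap).
D starts before G ends → G and D overlap.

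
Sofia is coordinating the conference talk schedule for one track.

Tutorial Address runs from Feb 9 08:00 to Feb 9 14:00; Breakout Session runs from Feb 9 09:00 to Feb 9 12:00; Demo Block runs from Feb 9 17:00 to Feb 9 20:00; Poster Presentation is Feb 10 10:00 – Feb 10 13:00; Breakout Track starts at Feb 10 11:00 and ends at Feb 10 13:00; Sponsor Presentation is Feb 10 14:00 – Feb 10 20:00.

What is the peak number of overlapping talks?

2

Sweep the timeline, counting +1 at each start and −1 at each end (ends before starts at a tie):
Feb 9 08:00 start Tutorial Address → 1
Feb 9 09:00 start Breakout Session → 2
Feb 9 12:00 end Breakout Session → 1
Feb 9 14:00 end Tutorial Address → 0
Feb 9 17:00 start Demo Block → 1
Feb 9 20:00 end Demo Block → 0
Feb 10 10:00 start Poster Presentation → 1
Feb 10 11:00 start Breakout Track → 2
Feb 10 13:00 end Breakout Track → 1
Feb 10 13:00 end Poster Presentation → 0
Feb 10 14:00 start Sponsor Presentation → 1
Feb 10 20:00 end Sponsor Presentation → 0
Peak is 2, at Feb 9 09:00 (Breakout Session, Tutorial Address).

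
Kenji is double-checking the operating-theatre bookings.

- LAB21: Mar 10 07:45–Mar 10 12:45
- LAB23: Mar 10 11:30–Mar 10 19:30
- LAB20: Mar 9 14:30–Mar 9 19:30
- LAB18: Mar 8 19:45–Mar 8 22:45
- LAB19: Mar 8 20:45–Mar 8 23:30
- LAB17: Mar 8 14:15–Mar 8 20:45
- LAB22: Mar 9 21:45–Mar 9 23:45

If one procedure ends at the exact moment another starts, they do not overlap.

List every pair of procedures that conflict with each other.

Sorted by start: LAB17, LAB18, LAB19, LAB20, LAB22, LAB21, LAB23.
LAB18 starts before LAB17 ends → LAB17 and LAB18 overlap.
LAB19 starts exactly when LAB17 ends (back-to-back, no overlap) — done with LAB17.
LAB19 starts before LAB18 ends → LAB18 and LAB19 overlap.
LAB20 starts after LAB18 ends — done with LAB18.
LAB20 starts after LAB19 ends — done with LAB19.
LAB22 starts after LAB20 ends — done with LAB20.
LAB21 starts after LAB22 ends — done with LAB22.
LAB23 starts before LAB21 ends → LAB21 and LAB23 overlap.

LAB17 & LAB18, LAB18 & LAB19, LAB21 & LAB23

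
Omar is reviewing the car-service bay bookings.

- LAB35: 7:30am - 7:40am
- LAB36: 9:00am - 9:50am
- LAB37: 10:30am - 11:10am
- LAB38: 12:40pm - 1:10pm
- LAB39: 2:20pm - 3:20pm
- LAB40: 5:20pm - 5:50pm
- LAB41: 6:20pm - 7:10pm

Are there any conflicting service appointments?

No

Sorted by start: LAB35, LAB36, LAB37, LAB38, LAB39, LAB40, LAB41.
LAB36 starts after LAB35 ends, so nothing later overlaps LAB35 either.
LAB37 starts after LAB36 ends, so nothing later overlaps LAB36 either.
LAB38 starts after LAB37 ends, so nothing later overlaps LAB37 either.
LAB39 starts after LAB38 ends, so nothing later overlaps LAB38 either.
LAB40 starts after LAB39 ends, so nothing later overlaps LAB39 either.
LAB41 starts after LAB40 ends.
Every pair is clear; the schedule has no overlaps.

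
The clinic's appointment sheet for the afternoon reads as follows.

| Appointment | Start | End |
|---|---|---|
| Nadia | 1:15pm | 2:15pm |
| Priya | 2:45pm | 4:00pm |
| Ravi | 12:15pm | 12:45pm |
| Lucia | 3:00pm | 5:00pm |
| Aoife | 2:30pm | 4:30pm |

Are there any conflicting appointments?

Sorted by start: Ravi, Nadia, Aoife, Priya, Lucia.
Nadia starts after Ravi ends — done with Ravi.
Aoife starts after Nadia ends — done with Nadia.
Priya starts before Aoife ends → Aoife and Priya overlap.
That's a conflict, so the schedule is not conflict-free.

Yes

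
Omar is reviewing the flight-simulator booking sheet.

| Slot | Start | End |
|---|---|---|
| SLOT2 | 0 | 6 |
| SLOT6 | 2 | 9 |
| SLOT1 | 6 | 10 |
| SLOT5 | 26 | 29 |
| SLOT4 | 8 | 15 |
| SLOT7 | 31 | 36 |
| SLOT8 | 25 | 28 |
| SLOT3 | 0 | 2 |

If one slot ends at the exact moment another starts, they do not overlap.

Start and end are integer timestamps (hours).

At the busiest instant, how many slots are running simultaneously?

Sort all start/end points and keep a running count:
0 start SLOT2 → 1
0 start SLOT3 → 2
2 end SLOT3 → 1
2 start SLOT6 → 2
6 end SLOT2 → 1
6 start SLOT1 → 2
8 start SLOT4 → 3
9 end SLOT6 → 2
10 end SLOT1 → 1
15 end SLOT4 → 0
25 start SLOT8 → 1
26 start SLOT5 → 2
28 end SLOT8 → 1
29 end SLOT5 → 0
31 start SLOT7 → 1
36 end SLOT7 → 0
Peak is 3, at 8 (SLOT1, SLOT4, SLOT6).

3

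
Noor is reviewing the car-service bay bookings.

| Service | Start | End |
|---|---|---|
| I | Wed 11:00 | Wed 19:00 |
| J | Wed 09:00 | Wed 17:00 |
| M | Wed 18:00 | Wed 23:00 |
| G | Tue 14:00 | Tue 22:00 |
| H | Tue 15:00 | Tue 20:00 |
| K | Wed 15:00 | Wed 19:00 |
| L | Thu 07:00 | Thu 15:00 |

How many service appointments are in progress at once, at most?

3

Sort all start/end points and keep a running count:
Tue 14:00 start G → 1
Tue 15:00 start H → 2
Tue 20:00 end H → 1
Tue 22:00 end G → 0
Wed 09:00 start J → 1
Wed 11:00 start I → 2
Wed 15:00 start K → 3
Wed 17:00 end J → 2
Wed 18:00 start M → 3
Wed 19:00 end I → 2
Wed 19:00 end K → 1
Wed 23:00 end M → 0
Thu 07:00 start L → 1
Thu 15:00 end L → 0
Peak is 3, at Wed 15:00 (I, J, K).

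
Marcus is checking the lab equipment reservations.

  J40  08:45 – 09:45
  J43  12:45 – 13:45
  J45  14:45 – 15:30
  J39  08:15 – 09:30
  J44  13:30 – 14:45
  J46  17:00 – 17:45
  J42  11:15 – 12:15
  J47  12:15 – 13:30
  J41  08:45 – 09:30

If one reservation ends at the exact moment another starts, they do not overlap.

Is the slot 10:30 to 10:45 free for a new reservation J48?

J39: ends 09:30 at or before J48 starts 10:30 → clear.
J40: ends 09:45 at or before J48 starts 10:30 → clear.
J41: ends 09:30 at or before J48 starts 10:30 → clear.
J42: starts 11:15 at or after J48 ends 10:45 → clear.
J47: starts 12:15 at or after J48 ends 10:45 → clear.
J43: starts 12:45 at or after J48 ends 10:45 → clear.
J44: starts 13:30 at or after J48 ends 10:45 → clear.
J45: starts 14:45 at or after J48 ends 10:45 → clear.
J46: starts 17:00 at or after J48 ends 10:45 → clear.

Yes — the slot is free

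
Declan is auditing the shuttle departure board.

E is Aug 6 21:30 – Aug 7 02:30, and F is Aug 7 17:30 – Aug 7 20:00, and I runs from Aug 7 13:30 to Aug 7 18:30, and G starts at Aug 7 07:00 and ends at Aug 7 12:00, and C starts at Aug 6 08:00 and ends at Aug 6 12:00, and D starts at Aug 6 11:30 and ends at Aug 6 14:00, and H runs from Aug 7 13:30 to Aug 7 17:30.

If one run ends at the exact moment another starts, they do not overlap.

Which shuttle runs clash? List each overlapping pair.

C & D, F & I, H & I

Sorted by start: C, D, E, G, H, I, F.
D starts before C ends → C and D overlap.
E starts after C ends; C is clear from here.
E starts after D ends; D is clear from here.
G starts after E ends; E is clear from here.
H starts after G ends; G is clear from here.
I starts before H ends → H and I overlap.
F starts exactly when H ends (back-to-back, no overlap).
F starts before I ends → I and F overlap.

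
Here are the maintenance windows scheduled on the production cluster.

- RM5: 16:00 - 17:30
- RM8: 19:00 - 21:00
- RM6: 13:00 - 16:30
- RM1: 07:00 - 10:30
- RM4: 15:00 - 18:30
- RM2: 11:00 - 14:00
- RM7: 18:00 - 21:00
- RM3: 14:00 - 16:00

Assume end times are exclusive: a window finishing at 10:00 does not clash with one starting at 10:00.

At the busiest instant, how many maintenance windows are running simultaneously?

Walk through starts and ends in time order (an end at T is processed before a start at T):
07:00 start RM1 → 1
10:30 end RM1 → 0
11:00 start RM2 → 1
13:00 start RM6 → 2
14:00 end RM2 → 1
14:00 start RM3 → 2
15:00 start RM4 → 3
16:00 end RM3 → 2
16:00 start RM5 → 3
16:30 end RM6 → 2
17:30 end RM5 → 1
18:00 start RM7 → 2
18:30 end RM4 → 1
19:00 start RM8 → 2
21:00 end RM7 → 1
21:00 end RM8 → 0
Peak is 3, at 15:00 (RM3, RM4, RM6).

3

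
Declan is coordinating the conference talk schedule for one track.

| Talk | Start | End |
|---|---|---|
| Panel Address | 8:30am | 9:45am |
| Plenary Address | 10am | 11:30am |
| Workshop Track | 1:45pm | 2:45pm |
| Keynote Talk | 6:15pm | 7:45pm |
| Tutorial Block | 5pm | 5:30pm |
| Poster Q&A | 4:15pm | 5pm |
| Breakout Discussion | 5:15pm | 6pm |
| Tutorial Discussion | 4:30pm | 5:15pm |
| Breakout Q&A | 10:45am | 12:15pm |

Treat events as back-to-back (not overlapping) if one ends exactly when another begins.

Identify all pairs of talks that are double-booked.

Breakout Discussion & Tutorial Block, Breakout Q&A & Plenary Address, Poster Q&A & Tutorial Discussion, Tutorial Block & Tutorial Discussion

Two intervals overlap when each starts before the other ends.
Sorted by start: Panel Address, Plenary Address, Breakout Q&A, Workshop Track, Poster Q&A, Tutorial Discussion, Tutorial Block, Breakout Discussion, Keynote Talk.
Plenary Address starts after Panel Address ends, so Panel Address has no further overlaps.
Breakout Q&A starts before Plenary Address ends → Plenary Address and Breakout Q&A overlap.
Workshop Track starts after Plenary Address ends, so Plenary Address has no further overlaps.
Workshop Track starts after Breakout Q&A ends, so Breakout Q&A has no further overlaps.
Poster Q&A starts after Workshop Track ends, so Workshop Track has no further overlaps.
Tutorial Discussion starts before Poster Q&A ends → Poster Q&A and Tutorial Discussion overlap.
Tutorial Block starts exactly when Poster Q&A ends (back-to-back, no overlap), so Poster Q&A has no further overlaps.
Tutorial Block starts before Tutorial Discussion ends → Tutorial Discussion and Tutorial Block overlap.
Breakout Discussion starts exactly when Tutorial Discussion ends (back-to-back, no overlap), so Tutorial Discussion has no further overlaps.
Breakout Discussion starts before Tutorial Block ends → Tutorial Block and Breakout Discussion overlap.
Keynote Talk starts after Tutorial Block ends.
Keynote Talk starts after Breakout Discussion ends.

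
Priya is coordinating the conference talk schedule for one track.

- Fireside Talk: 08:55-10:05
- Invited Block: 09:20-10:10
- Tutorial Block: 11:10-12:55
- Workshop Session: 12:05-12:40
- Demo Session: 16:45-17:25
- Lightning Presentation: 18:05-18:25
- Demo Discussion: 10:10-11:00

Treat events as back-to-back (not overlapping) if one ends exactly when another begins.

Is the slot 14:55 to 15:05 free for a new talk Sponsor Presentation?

Fireside Talk: ends 10:05 at or before Sponsor Presentation starts 14:55 → clear.
Invited Block: ends 10:10 at or before Sponsor Presentation starts 14:55 → clear.
Demo Discussion: ends 11:00 at or before Sponsor Presentation starts 14:55 → clear.
Tutorial Block: ends 12:55 at or before Sponsor Presentation starts 14:55 → clear.
Workshop Session: ends 12:40 at or before Sponsor Presentation starts 14:55 → clear.
Demo Session: starts 16:45 at or after Sponsor Presentation ends 15:05 → clear.
Lightning Presentation: starts 18:05 at or after Sponsor Presentation ends 15:05 → clear.

Yes — the slot is free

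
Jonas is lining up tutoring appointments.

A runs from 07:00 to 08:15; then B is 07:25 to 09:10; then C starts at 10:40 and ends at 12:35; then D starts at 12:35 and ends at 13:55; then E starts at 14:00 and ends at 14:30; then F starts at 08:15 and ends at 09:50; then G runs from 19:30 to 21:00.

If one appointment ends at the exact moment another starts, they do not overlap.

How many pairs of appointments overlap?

Sorted by start: A, B, F, C, D, E, G.
B starts before A ends → A and B overlap.
F starts exactly when A ends (back-to-back, no overlap) — done with A.
F starts before B ends → B and F overlap.
C starts after B ends — done with B.
C starts after F ends — done with F.
D starts exactly when C ends (back-to-back, no overlap) — done with C.
E starts after D ends — done with D.
G starts after E ends.
Overlapping pairs: A & B, B & F — 2 in total.

2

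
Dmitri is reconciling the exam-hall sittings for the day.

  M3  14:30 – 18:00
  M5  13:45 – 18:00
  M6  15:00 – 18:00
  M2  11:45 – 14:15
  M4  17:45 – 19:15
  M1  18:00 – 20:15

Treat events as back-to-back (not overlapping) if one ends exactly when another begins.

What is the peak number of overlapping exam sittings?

Sweep the timeline, counting +1 at each start and −1 at each end (ends before starts at a tie):
11:45 start M2 → 1
13:45 start M5 → 2
14:15 end M2 → 1
14:30 start M3 → 2
15:00 start M6 → 3
17:45 start M4 → 4
18:00 end M3 → 3
18:00 end M5 → 2
18:00 end M6 → 1
18:00 start M1 → 2
19:15 end M4 → 1
20:15 end M1 → 0
Peak is 4, at 17:45 (M3, M4, M5, M6).

4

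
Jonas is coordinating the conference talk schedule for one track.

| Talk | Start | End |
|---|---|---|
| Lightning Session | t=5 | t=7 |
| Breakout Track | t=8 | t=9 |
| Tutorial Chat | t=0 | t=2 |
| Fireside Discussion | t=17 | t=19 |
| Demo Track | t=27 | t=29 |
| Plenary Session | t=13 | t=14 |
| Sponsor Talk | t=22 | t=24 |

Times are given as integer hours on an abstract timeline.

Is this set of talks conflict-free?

Yes

Sorted by start: Tutorial Chat, Lightning Session, Breakout Track, Plenary Session, Fireside Discussion, Sponsor Talk, Demo Track.
Lightning Session starts after Tutorial Chat ends, so Tutorial Chat has no further overlaps.
Breakout Track starts after Lightning Session ends, so Lightning Session has no further overlaps.
Plenary Session starts after Breakout Track ends, so Breakout Track has no further overlaps.
Fireside Discussion starts after Plenary Session ends, so Plenary Session has no further overlaps.
Sponsor Talk starts after Fireside Discussion ends, so Fireside Discussion has no further overlaps.
Demo Track starts after Sponsor Talk ends.
Every pair is clear; the schedule has no overlaps.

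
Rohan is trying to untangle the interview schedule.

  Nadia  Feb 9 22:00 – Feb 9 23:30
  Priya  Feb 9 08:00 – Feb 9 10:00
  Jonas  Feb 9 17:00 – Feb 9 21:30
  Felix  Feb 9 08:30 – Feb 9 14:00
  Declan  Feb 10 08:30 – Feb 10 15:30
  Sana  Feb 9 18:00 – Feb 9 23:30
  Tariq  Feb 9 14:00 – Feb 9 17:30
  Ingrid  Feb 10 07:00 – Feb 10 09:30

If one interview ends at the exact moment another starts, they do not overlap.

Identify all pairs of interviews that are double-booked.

Declan & Ingrid, Felix & Priya, Jonas & Sana, Jonas & Tariq, Nadia & Sana

Check each pair: they overlap iff neither finishes before the other starts.
Sorted by start: Priya, Felix, Tariq, Jonas, Sana, Nadia, Ingrid, Declan.
Felix starts before Priya ends → Priya and Felix overlap.
Tariq starts after Priya ends, so nothing later overlaps Priya either.
Tariq starts exactly when Felix ends (back-to-back, no overlap), so nothing later overlaps Felix either.
Jonas starts before Tariq ends → Tariq and Jonas overlap.
Sana starts after Tariq ends, so nothing later overlaps Tariq either.
Sana starts before Jonas ends → Jonas and Sana overlap.
Nadia starts after Jonas ends, so nothing later overlaps Jonas either.
Nadia starts before Sana ends → Sana and Nadia overlap.
Ingrid starts after Sana ends, so nothing later overlaps Sana either.
Ingrid starts after Nadia ends, so nothing later overlaps Nadia either.
Declan starts before Ingrid ends → Ingrid and Declan overlap.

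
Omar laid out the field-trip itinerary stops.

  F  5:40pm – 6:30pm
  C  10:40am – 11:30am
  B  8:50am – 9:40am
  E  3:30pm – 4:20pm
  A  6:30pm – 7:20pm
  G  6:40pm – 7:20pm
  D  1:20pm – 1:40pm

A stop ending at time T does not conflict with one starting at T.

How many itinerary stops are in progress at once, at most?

Sweep the timeline, counting +1 at each start and −1 at each end (ends before starts at a tie):
8:50am start B → 1
9:40am end B → 0
10:40am start C → 1
11:30am end C → 0
1:20pm start D → 1
1:40pm end D → 0
3:30pm start E → 1
4:20pm end E → 0
5:40pm start F → 1
6:30pm end F → 0
6:30pm start A → 1
6:40pm start G → 2
7:20pm end A → 1
7:20pm end G → 0
Peak is 2, at 6:40pm (A, G).

2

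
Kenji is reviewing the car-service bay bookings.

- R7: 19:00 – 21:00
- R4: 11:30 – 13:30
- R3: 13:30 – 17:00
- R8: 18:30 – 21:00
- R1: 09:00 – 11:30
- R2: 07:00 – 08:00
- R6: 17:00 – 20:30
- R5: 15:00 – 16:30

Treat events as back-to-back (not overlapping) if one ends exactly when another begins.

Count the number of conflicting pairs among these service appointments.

Sorted by start: R2, R1, R4, R3, R5, R6, R8, R7.
R1 starts after R2 ends, so R2 has no further overlaps.
R4 starts exactly when R1 ends (back-to-back, no overlap), so R1 has no further overlaps.
R3 starts exactly when R4 ends (back-to-back, no overlap), so R4 has no further overlaps.
R5 starts before R3 ends → R3 and R5 overlap.
R6 starts exactly when R3 ends (back-to-back, no overlap), so R3 has no further overlaps.
R6 starts after R5 ends, so R5 has no further overlaps.
R8 starts before R6 ends → R6 and R8 overlap.
R7 starts before R6 ends → R6 and R7 overlap.
R7 starts before R8 ends → R8 and R7 overlap.
Overlapping pairs: R3 & R5, R6 & R7, R6 & R8, R7 & R8 — 4 in total.

4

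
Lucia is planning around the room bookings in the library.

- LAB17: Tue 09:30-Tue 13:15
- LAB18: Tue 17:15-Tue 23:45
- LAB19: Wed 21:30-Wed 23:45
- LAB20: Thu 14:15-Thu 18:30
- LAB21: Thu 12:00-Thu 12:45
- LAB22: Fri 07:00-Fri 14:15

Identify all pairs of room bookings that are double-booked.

no conflicts

Sorted by start: LAB17, LAB18, LAB19, LAB21, LAB20, LAB22.
LAB18 starts after LAB17 ends — done with LAB17.
LAB19 starts after LAB18 ends — done with LAB18.
LAB21 starts after LAB19 ends — done with LAB19.
LAB20 starts after LAB21 ends — done with LAB21.
LAB22 starts after LAB20 ends.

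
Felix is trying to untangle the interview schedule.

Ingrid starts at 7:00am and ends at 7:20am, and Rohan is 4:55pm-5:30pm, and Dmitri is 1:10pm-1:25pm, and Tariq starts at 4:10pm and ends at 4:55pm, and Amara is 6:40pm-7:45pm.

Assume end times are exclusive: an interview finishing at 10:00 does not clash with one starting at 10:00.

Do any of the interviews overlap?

No

Sorted by start: Ingrid, Dmitri, Tariq, Rohan, Amara.
Dmitri starts after Ingrid ends, so Ingrid has no further overlaps.
Tariq starts after Dmitri ends, so Dmitri has no further overlaps.
Rohan starts exactly when Tariq ends (back-to-back, no overlap), so Tariq has no further overlaps.
Amara starts after Rohan ends.
Every pair is clear; the schedule has no overlaps.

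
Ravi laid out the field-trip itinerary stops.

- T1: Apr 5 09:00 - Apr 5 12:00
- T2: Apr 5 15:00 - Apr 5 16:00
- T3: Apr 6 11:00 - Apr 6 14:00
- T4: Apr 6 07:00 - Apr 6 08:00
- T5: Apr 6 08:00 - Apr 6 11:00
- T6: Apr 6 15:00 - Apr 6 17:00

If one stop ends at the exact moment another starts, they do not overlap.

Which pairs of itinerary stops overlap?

no overlapping pairs

Sorted by start: T1, T2, T4, T5, T3, T6.
T2 starts after T1 ends, so nothing later overlaps T1 either.
T4 starts after T2 ends, so nothing later overlaps T2 either.
T5 starts exactly when T4 ends (back-to-back, no overlap), so nothing later overlaps T4 either.
T3 starts exactly when T5 ends (back-to-back, no overlap), so nothing later overlaps T5 either.
T6 starts after T3 ends.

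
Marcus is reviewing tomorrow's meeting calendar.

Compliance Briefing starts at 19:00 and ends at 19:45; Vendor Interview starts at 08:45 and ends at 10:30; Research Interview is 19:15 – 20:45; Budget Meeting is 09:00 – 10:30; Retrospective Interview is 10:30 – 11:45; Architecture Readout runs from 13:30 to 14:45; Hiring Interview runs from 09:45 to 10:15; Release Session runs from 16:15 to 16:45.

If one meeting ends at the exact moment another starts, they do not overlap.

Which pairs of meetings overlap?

Budget Meeting & Hiring Interview, Budget Meeting & Vendor Interview, Compliance Briefing & Research Interview, Hiring Interview & Vendor Interview

Sorted by start: Vendor Interview, Budget Meeting, Hiring Interview, Retrospective Interview, Architecture Readout, Release Session, Compliance Briefing, Research Interview.
Budget Meeting starts before Vendor Interview ends → Vendor Interview and Budget Meeting overlap.
Hiring Interview starts before Vendor Interview ends → Vendor Interview and Hiring Interview overlap.
Retrospective Interview starts exactly when Vendor Interview ends (back-to-back, no overlap), so Vendor Interview has no further overlaps.
Hiring Interview starts before Budget Meeting ends → Budget Meeting and Hiring Interview overlap.
Retrospective Interview starts exactly when Budget Meeting ends (back-to-back, no overlap), so Budget Meeting has no further overlaps.
Retrospective Interview starts after Hiring Interview ends, so Hiring Interview has no further overlaps.
Architecture Readout starts after Retrospective Interview ends, so Retrospective Interview has no further overlaps.
Release Session starts after Architecture Readout ends, so Architecture Readout has no further overlaps.
Compliance Briefing starts after Release Session ends, so Release Session has no further overlaps.
Research Interview starts before Compliance Briefing ends → Compliance Briefing and Research Interview overlap.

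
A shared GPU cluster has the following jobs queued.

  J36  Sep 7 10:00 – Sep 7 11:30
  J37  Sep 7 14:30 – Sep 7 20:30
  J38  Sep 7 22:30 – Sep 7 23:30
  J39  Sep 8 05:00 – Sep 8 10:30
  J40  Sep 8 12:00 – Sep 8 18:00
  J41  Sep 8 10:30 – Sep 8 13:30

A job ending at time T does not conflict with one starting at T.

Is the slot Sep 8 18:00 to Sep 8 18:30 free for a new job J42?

J36: ends Sep 7 11:30 at or before J42 starts Sep 8 18:00 → clear.
J37: ends Sep 7 20:30 at or before J42 starts Sep 8 18:00 → clear.
J38: ends Sep 7 23:30 at or before J42 starts Sep 8 18:00 → clear.
J39: ends Sep 8 10:30 at or before J42 starts Sep 8 18:00 → clear.
J41: ends Sep 8 13:30 at or before J42 starts Sep 8 18:00 → clear.
J40: ends Sep 8 18:00 at or before J42 starts Sep 8 18:00 → clear.

Yes — the slot is free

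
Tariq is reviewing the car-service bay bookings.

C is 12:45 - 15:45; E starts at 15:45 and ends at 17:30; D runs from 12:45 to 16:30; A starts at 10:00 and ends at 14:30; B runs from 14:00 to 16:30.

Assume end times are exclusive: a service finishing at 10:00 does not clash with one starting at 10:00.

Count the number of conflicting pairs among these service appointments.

8

Sorted by start: A, C, D, B, E.
C starts before A ends → A and C overlap.
D starts before A ends → A and D overlap.
B starts before A ends → A and B overlap.
E starts after A ends.
D starts before C ends → C and D overlap.
B starts before C ends → C and B overlap.
E starts exactly when C ends (back-to-back, no overlap).
B starts before D ends → D and B overlap.
E starts before D ends → D and E overlap.
E starts before B ends → B and E overlap.
Overlapping pairs: A & B, A & C, A & D, B & C, B & D, B & E, C & D, D & E — 8 in total.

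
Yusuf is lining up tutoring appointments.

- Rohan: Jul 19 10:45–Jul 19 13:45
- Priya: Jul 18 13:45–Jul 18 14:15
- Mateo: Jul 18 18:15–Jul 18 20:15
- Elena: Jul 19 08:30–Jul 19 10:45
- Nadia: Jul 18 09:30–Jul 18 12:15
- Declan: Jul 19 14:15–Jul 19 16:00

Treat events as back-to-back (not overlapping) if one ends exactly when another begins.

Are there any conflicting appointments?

Sorted by start: Nadia, Priya, Mateo, Elena, Rohan, Declan.
Priya starts after Nadia ends, so Nadia has no further overlaps.
Mateo starts after Priya ends, so Priya has no further overlaps.
Elena starts after Mateo ends, so Mateo has no further overlaps.
Rohan starts exactly when Elena ends (back-to-back, no overlap), so Elena has no further overlaps.
Declan starts after Rohan ends.
Every pair is clear; the schedule has no overlaps.

No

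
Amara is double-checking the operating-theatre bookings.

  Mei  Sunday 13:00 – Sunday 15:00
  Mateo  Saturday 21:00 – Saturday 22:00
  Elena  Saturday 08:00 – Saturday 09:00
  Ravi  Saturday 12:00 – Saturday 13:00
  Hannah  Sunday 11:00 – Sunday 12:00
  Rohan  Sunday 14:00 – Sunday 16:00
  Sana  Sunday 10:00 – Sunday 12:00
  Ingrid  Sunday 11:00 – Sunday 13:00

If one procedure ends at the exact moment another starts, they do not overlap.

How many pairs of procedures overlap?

4

Sorted by start: Elena, Ravi, Mateo, Sana, Hannah, Ingrid, Mei, Rohan.
Ravi starts after Elena ends, so Elena has no further overlaps.
Mateo starts after Ravi ends, so Ravi has no further overlaps.
Sana starts after Mateo ends, so Mateo has no further overlaps.
Hannah starts before Sana ends → Sana and Hannah overlap.
Ingrid starts before Sana ends → Sana and Ingrid overlap.
Mei starts after Sana ends, so Sana has no further overlaps.
Ingrid starts before Hannah ends → Hannah and Ingrid overlap.
Mei starts after Hannah ends, so Hannah has no further overlaps.
Mei starts exactly when Ingrid ends (back-to-back, no overlap), so Ingrid has no further overlaps.
Rohan starts before Mei ends → Mei and Rohan overlap.
Overlapping pairs: Hannah & Ingrid, Hannah & Sana, Ingrid & Sana, Mei & Rohan — 4 in total.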